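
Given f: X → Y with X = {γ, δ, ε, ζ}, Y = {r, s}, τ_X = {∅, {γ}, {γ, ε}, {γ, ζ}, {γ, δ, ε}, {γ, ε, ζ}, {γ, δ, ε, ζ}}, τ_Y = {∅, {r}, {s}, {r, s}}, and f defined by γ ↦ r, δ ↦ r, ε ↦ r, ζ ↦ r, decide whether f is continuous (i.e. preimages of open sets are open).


f IS continuous.

Compute f^{-1}(U) for each U ∈ τ_Y:
  U = ∅: f^{-1}(U) = ∅ ∈ τ_X ✓.
  U = {r}: f^{-1}(U) = {γ, δ, ε, ζ} ∈ τ_X ✓.
  U = {s}: f^{-1}(U) = ∅ ∈ τ_X ✓.
  U = {r, s}: f^{-1}(U) = {γ, δ, ε, ζ} ∈ τ_X ✓.
Every preimage lies in τ_X, so f IS continuous.


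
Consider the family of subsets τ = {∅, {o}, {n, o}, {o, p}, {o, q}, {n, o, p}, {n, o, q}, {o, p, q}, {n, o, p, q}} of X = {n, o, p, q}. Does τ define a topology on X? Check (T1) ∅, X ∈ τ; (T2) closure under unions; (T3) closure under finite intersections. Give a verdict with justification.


τ IS a topology on X.

Axiom (T1): ∅ ∈ τ? Yes; X ∈ τ? Yes.
Axiom (T2/T3): check pairwise unions and intersections of members of τ.
All pairwise intersections and unions checked — each lies in τ. Therefore τ satisfies (T1), (T2), (T3): it IS a topology on X.


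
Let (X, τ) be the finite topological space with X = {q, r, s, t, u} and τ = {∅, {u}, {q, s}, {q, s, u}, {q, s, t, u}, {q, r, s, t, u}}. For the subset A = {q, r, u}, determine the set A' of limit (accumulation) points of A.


A' = {r, s, t}

For each x ∈ X, list the open sets U ∈ τ with x ∈ U, then check whether U ∩ (A ∖ {x}) ≠ ∅ for every such U.
  x = q: open {q, s} ∋ x has {q, s} ∩ (A ∖ {q}) = ∅, so x is NOT a limit point.
  x = r: opens ∋ x are {q, r, s, t, u}; each meets A ∖ {r}, so x IS a limit point.
  x = s: opens ∋ x are {q, s}, {q, s, u}, {q, s, t, u}, {q, r, s, t, u}; each meets A ∖ {s}, so x IS a limit point.
  x = t: opens ∋ x are {q, s, t, u}, {q, r, s, t, u}; each meets A ∖ {t}, so x IS a limit point.
  x = u: open {u} ∋ x has {u} ∩ (A ∖ {u}) = ∅, so x is NOT a limit point.
Collecting: A' = {r, s, t}.


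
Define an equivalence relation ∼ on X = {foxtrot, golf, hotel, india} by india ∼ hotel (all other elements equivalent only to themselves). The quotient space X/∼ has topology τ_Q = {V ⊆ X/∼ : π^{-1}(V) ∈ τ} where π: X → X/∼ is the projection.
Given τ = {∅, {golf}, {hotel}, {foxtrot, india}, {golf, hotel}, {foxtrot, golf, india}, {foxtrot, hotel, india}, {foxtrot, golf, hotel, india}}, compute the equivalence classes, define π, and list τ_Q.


X/∼ = {[foxtrot], [golf], [hotel=india]}; |τ_Q| = 4.

Equivalence classes: [foxtrot], [golf], [hotel=india].
Quotient map π: X → X/∼ sends foxtrot ↦ [foxtrot], golf ↦ [golf], hotel ↦ [hotel=india], india ↦ [hotel=india].
For each subset V ⊆ X/∼, compute π^{-1}(V) ⊆ X and check whether π^{-1}(V) ∈ τ. V is open in τ_Q iff π^{-1}(V) ∈ τ.
  V = {}: π^{-1}(V) = ∅ ∈ τ ✓.
  V = {[foxtrot]}: π^{-1}(V) = {foxtrot} ∉ τ ✗.
  V = {[golf]}: π^{-1}(V) = {golf} ∈ τ ✓.
  V = {[foxtrot], [golf]}: π^{-1}(V) = {foxtrot, golf} ∉ τ ✗.
  V = {[hotel=india]}: π^{-1}(V) = {hotel, india} ∉ τ ✗.
  V = {[foxtrot], [hotel=india]}: π^{-1}(V) = {foxtrot, hotel, india} ∈ τ ✓.
  V = {[golf], [hotel=india]}: π^{-1}(V) = {golf, hotel, india} ∉ τ ✗.
  V = {[foxtrot], [golf], [hotel=india]}: π^{-1}(V) = {foxtrot, golf, hotel, india} ∈ τ ✓.
Open sets in the quotient: τ_Q = {{}, {[golf]}, {[foxtrot], [hotel=india]}, {[foxtrot], [golf], [hotel=india]}} (4 elements).


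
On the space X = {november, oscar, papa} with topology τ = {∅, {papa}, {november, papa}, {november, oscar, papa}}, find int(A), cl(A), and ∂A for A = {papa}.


int(A) = {papa}, cl(A) = {november, oscar, papa}, ∂A = {november, oscar}.

Closed sets in (X, τ) are complements of opens:
  closed(X, τ) = {∅, {oscar}, {november, oscar}, {november, oscar, papa}}.
int(A) = ⋃ {U ∈ τ : U ⊆ A}. Opens contained in A: ∅, {papa}.
Taking the union of these: int(A) = {papa}.
cl(A) = ⋂ {C closed : A ⊆ C}. Closed sets containing A: {november, oscar, papa}.
Intersecting these: cl(A) = {november, oscar, papa}.
∂A = cl(A) ∖ int(A) = {november, oscar, papa} ∖ {papa} = {november, oscar}.


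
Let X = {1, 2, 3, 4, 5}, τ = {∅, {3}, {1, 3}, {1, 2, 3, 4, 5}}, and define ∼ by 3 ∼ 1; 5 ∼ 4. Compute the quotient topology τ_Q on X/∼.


X/∼ = {[1=3], [2], [4=5]}; |τ_Q| = 3.

Equivalence classes: [1=3], [2], [4=5].
Quotient map π: X → X/∼ sends 1 ↦ [1=3], 2 ↦ [2], 3 ↦ [1=3], 4 ↦ [4=5], 5 ↦ [4=5].
For each subset V ⊆ X/∼, compute π^{-1}(V) ⊆ X and check whether π^{-1}(V) ∈ τ. V is open in τ_Q iff π^{-1}(V) ∈ τ.
  V = {}: π^{-1}(V) = ∅ ∈ τ ✓.
  V = {[1=3]}: π^{-1}(V) = {1, 3} ∈ τ ✓.
  V = {[2]}: π^{-1}(V) = {2} ∉ τ ✗.
  V = {[1=3], [2]}: π^{-1}(V) = {1, 2, 3} ∉ τ ✗.
  V = {[4=5]}: π^{-1}(V) = {4, 5} ∉ τ ✗.
  V = {[1=3], [4=5]}: π^{-1}(V) = {1, 3, 4, 5} ∉ τ ✗.
  V = {[2], [4=5]}: π^{-1}(V) = {2, 4, 5} ∉ τ ✗.
  V = {[1=3], [2], [4=5]}: π^{-1}(V) = {1, 2, 3, 4, 5} ∈ τ ✓.
Open sets in the quotient: τ_Q = {{}, {[1=3]}, {[1=3], [2], [4=5]}} (3 elements).


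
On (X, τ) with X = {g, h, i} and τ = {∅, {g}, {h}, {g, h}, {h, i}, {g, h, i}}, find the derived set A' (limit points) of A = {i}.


A' = ∅

For each x ∈ X, list the open sets U ∈ τ with x ∈ U, then check whether U ∩ (A ∖ {x}) ≠ ∅ for every such U.
  x = g: open {g} ∋ x has {g} ∩ (A ∖ {g}) = ∅, so x is NOT a limit point.
  x = h: open {h} ∋ x has {h} ∩ (A ∖ {h}) = ∅, so x is NOT a limit point.
  x = i: open {h, i} ∋ x has {h, i} ∩ (A ∖ {i}) = ∅, so x is NOT a limit point.
Collecting: A' = ∅.


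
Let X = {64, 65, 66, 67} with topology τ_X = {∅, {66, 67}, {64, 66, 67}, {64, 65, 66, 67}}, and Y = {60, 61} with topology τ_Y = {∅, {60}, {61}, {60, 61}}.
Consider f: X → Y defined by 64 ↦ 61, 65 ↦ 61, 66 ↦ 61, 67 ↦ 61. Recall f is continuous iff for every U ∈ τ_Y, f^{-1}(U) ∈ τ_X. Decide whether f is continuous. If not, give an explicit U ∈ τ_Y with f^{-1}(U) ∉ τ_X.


f IS continuous.

Compute f^{-1}(U) for each U ∈ τ_Y:
  U = ∅: f^{-1}(U) = ∅ ∈ τ_X ✓.
  U = {60}: f^{-1}(U) = ∅ ∈ τ_X ✓.
  U = {61}: f^{-1}(U) = {64, 65, 66, 67} ∈ τ_X ✓.
  U = {60, 61}: f^{-1}(U) = {64, 65, 66, 67} ∈ τ_X ✓.
Every preimage lies in τ_X, so f IS continuous.


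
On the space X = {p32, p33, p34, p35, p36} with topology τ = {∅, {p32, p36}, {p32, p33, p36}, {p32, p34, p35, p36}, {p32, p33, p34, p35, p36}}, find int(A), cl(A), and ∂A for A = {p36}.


int(A) = ∅, cl(A) = {p32, p33, p34, p35, p36}, ∂A = {p32, p33, p34, p35, p36}.

Closed sets in (X, τ) are complements of opens:
  closed(X, τ) = {∅, {p33}, {p34, p35}, {p33, p34, p35}, {p32, p33, p34, p35, p36}}.
int(A) = ⋃ {U ∈ τ : U ⊆ A}. Opens contained in A: ∅.
Taking the union of these: int(A) = ∅.
cl(A) = ⋂ {C closed : A ⊆ C}. Closed sets containing A: {p32, p33, p34, p35, p36}.
Intersecting these: cl(A) = {p32, p33, p34, p35, p36}.
∂A = cl(A) ∖ int(A) = {p32, p33, p34, p35, p36} ∖ ∅ = {p32, p33, p34, p35, p36}.


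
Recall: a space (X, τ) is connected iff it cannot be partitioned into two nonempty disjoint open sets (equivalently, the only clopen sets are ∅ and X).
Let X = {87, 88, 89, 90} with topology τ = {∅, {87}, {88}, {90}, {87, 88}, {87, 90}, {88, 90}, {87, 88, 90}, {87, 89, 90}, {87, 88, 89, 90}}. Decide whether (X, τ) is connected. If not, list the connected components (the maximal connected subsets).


(X, τ) is disconnected; components = [{88}, {87, 89, 90}].

Find clopen sets (U ∈ τ with X ∖ U ∈ τ):
  U = ∅, X ∖ U = {87, 88, 89, 90} — both open, so U is clopen.
  U = {88}, X ∖ U = {87, 89, 90} — both open, so U is clopen.
  U = {87, 89, 90}, X ∖ U = {88} — both open, so U is clopen.
  U = {87, 88, 89, 90}, X ∖ U = ∅ — both open, so U is clopen.
Nontrivial clopen(s) exist: e.g. {88}. So (X, τ) is disconnected.
Compute connected components by grouping points that agree on all clopens:
  component: {88}
  component: {87, 89, 90}


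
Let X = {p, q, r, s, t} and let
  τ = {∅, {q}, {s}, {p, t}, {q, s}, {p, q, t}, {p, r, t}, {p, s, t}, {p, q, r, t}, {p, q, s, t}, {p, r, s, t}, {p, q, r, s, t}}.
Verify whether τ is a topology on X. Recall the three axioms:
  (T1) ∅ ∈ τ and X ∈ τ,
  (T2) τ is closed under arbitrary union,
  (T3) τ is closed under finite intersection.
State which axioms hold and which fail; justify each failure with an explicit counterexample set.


τ IS a topology on X.

Axiom (T1): ∅ ∈ τ? Yes; X ∈ τ? Yes.
Axiom (T2/T3): check pairwise unions and intersections of members of τ.
All pairwise intersections and unions checked — each lies in τ. Therefore τ satisfies (T1), (T2), (T3): it IS a topology on X.


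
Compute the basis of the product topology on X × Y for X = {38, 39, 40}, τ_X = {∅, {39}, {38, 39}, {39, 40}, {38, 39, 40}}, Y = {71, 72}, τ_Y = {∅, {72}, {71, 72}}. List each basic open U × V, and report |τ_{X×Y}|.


Basis B = {∅ × ∅, {39} × {72}, {38, 39} × {72}, {39} × {71, 72}, {39, 40} × {72}, {38, 39, 40} × {72}, {38, 39} × {71, 72}, {39, 40} × {71, 72}, {38, 39, 40} × {71, 72}}; |τ_{X×Y}| = 14.

Enumerate products U × V with U ∈ τ_X, V ∈ τ_Y (deduplicated):
  ∅ × ∅ = {} (∅)
  {39} × {72} = {(39,72)}
  {38, 39} × {72} = {(38,72), (39,72)}
  {39} × {71, 72} = {(39,71), (39,72)}
  {39, 40} × {72} = {(39,72), (40,72)}
  {38, 39, 40} × {72} = {(38,72), (39,72), (40,72)}
  {38, 39} × {71, 72} = {(38,71), (38,72), (39,71), (39,72)}
  {39, 40} × {71, 72} = {(39,71), (39,72), (40,71), (40,72)}
  {38, 39, 40} × {71, 72} = {(38,71), (38,72), (39,71), (39,72), (40,71), (40,72)}
These 9 distinct sets form the basis B.
Close under arbitrary unions to get τ_{X×Y}; counting gives |τ_{X×Y}| = 14.


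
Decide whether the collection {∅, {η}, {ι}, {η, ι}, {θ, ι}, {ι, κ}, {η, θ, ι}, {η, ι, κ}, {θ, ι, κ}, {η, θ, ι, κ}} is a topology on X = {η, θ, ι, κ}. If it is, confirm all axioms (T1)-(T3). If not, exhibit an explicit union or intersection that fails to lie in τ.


τ IS a topology on X.

Axiom (T1): ∅ ∈ τ? Yes; X ∈ τ? Yes.
Axiom (T2/T3): check pairwise unions and intersections of members of τ.
All pairwise intersections and unions checked — each lies in τ. Therefore τ satisfies (T1), (T2), (T3): it IS a topology on X.


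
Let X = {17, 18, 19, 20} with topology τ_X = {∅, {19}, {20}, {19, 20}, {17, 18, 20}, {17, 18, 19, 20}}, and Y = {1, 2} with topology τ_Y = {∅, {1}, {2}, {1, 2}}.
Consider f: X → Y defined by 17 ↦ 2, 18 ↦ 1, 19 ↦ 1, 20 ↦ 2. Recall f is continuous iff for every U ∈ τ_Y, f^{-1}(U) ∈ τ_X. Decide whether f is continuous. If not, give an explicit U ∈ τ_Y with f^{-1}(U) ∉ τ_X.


f is NOT continuous.

Compute f^{-1}(U) for each U ∈ τ_Y:
  U = ∅: f^{-1}(U) = ∅ ∈ τ_X ✓.
  U = {1}: f^{-1}(U) = {18, 19} ∉ τ_X ✗.
  U = {2}: f^{-1}(U) = {17, 20} ∉ τ_X ✗.
  U = {1, 2}: f^{-1}(U) = {17, 18, 19, 20} ∈ τ_X ✓.
Found U = {1} with f^{-1}(U) = {18, 19} not in τ_X. Therefore f is NOT continuous.


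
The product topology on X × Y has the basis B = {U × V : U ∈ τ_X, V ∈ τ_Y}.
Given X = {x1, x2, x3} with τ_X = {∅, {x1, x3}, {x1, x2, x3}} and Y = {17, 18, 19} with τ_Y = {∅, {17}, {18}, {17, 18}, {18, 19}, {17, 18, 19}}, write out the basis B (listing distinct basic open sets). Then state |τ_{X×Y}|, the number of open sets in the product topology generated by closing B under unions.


Basis B = {∅ × ∅, {x1, x3} × {17}, {x1, x3} × {18}, {x1, x2, x3} × {17}, {x1, x2, x3} × {18}, {x1, x3} × {17, 18}, {x1, x3} × {18, 19}, {x1, x3} × {17, 18, 19}, {x1, x2, x3} × {17, 18}, {x1, x2, x3} × {18, 19}, {x1, x2, x3} × {17, 18, 19}}; |τ_{X×Y}| = 18.

Enumerate products U × V with U ∈ τ_X, V ∈ τ_Y (deduplicated):
  ∅ × ∅ = {} (∅)
  {x1, x3} × {17} = {(x1,17), (x3,17)}
  {x1, x3} × {18} = {(x1,18), (x3,18)}
  {x1, x2, x3} × {17} = {(x1,17), (x2,17), (x3,17)}
  {x1, x2, x3} × {18} = {(x1,18), (x2,18), (x3,18)}
  {x1, x3} × {17, 18} = {(x1,17), (x1,18), (x3,17), (x3,18)}
  {x1, x3} × {18, 19} = {(x1,18), (x1,19), (x3,18), (x3,19)}
  {x1, x3} × {17, 18, 19} = {(x1,17), (x1,18), (x1,19), (x3,17), (x3,18), (x3,19)}
  {x1, x2, x3} × {17, 18} = {(x1,17), (x1,18), (x2,17), (x2,18), (x3,17), (x3,18)}
  {x1, x2, x3} × {18, 19} = {(x1,18), (x1,19), (x2,18), (x2,19), (x3,18), (x3,19)}
  {x1, x2, x3} × {17, 18, 19} = {(x1,17), (x1,18), (x1,19), (x2,17), (x2,18), (x2,19), (x3,17), (x3,18), (x3,19)}
These 11 distinct sets form the basis B.
Close under arbitrary unions to get τ_{X×Y}; counting gives |τ_{X×Y}| = 18.


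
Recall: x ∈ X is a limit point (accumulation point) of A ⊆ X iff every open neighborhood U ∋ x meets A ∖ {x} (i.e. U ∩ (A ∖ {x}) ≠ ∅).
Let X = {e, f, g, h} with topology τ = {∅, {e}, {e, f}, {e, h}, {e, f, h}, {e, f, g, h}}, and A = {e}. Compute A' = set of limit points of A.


A' = {f, g, h}

For each x ∈ X, list the open sets U ∈ τ with x ∈ U, then check whether U ∩ (A ∖ {x}) ≠ ∅ for every such U.
  x = e: open {e} ∋ x has {e} ∩ (A ∖ {e}) = ∅, so x is NOT a limit point.
  x = f: opens ∋ x are {e, f}, {e, f, h}, {e, f, g, h}; each meets A ∖ {f}, so x IS a limit point.
  x = g: opens ∋ x are {e, f, g, h}; each meets A ∖ {g}, so x IS a limit point.
  x = h: opens ∋ x are {e, h}, {e, f, h}, {e, f, g, h}; each meets A ∖ {h}, so x IS a limit point.
Collecting: A' = {f, g, h}.


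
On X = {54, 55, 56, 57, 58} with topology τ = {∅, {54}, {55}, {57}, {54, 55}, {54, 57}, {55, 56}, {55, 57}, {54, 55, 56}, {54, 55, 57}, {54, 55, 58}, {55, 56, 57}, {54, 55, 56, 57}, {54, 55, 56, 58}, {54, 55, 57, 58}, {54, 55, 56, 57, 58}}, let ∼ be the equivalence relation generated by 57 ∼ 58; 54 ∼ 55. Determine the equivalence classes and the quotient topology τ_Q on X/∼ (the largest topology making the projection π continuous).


X/∼ = {[54=55], [56], [57=58]}; |τ_Q| = 5.

Equivalence classes: [54=55], [56], [57=58].
Quotient map π: X → X/∼ sends 54 ↦ [54=55], 55 ↦ [54=55], 56 ↦ [56], 57 ↦ [57=58], 58 ↦ [57=58].
For each subset V ⊆ X/∼, compute π^{-1}(V) ⊆ X and check whether π^{-1}(V) ∈ τ. V is open in τ_Q iff π^{-1}(V) ∈ τ.
  V = {}: π^{-1}(V) = ∅ ∈ τ ✓.
  V = {[54=55]}: π^{-1}(V) = {54, 55} ∈ τ ✓.
  V = {[56]}: π^{-1}(V) = {56} ∉ τ ✗.
  V = {[54=55], [56]}: π^{-1}(V) = {54, 55, 56} ∈ τ ✓.
  V = {[57=58]}: π^{-1}(V) = {57, 58} ∉ τ ✗.
  V = {[54=55], [57=58]}: π^{-1}(V) = {54, 55, 57, 58} ∈ τ ✓.
  V = {[56], [57=58]}: π^{-1}(V) = {56, 57, 58} ∉ τ ✗.
  V = {[54=55], [56], [57=58]}: π^{-1}(V) = {54, 55, 56, 57, 58} ∈ τ ✓.
Open sets in the quotient: τ_Q = {{}, {[54=55]}, {[54=55], [56]}, {[54=55], [57=58]}, {[54=55], [56], [57=58]}} (5 elements).


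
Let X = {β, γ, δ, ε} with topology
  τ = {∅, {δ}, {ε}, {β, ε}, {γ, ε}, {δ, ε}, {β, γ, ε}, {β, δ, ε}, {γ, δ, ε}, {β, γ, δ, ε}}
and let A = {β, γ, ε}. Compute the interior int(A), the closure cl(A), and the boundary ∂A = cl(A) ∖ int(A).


int(A) = {β, γ, ε}, cl(A) = {β, γ, ε}, ∂A = ∅.

Closed sets in (X, τ) are complements of opens:
  closed(X, τ) = {∅, {β}, {γ}, {δ}, {β, γ}, {β, δ}, {γ, δ}, {β, γ, δ}, {β, γ, ε}, {β, γ, δ, ε}}.
int(A) = ⋃ {U ∈ τ : U ⊆ A}. Opens contained in A: ∅, {ε}, {β, ε}, {γ, ε}, {β, γ, ε}.
Taking the union of these: int(A) = {β, γ, ε}.
cl(A) = ⋂ {C closed : A ⊆ C}. Closed sets containing A: {β, γ, ε}, {β, γ, δ, ε}.
Intersecting these: cl(A) = {β, γ, ε}.
∂A = cl(A) ∖ int(A) = {β, γ, ε} ∖ {β, γ, ε} = ∅.


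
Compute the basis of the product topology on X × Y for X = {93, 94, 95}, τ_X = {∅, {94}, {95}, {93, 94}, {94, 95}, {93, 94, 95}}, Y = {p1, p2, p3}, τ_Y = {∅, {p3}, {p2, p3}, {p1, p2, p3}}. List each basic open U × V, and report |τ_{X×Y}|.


Basis B = {∅ × ∅, {94} × {p3}, {95} × {p3}, {93, 94} × {p3}, {94} × {p2, p3}, {94, 95} × {p3}, {95} × {p2, p3}, {93, 94, 95} × {p3}, {94} × {p1, p2, p3}, {95} × {p1, p2, p3}, {93, 94} × {p2, p3}, {94, 95} × {p2, p3}, {93, 94} × {p1, p2, p3}, {93, 94, 95} × {p2, p3}, {94, 95} × {p1, p2, p3}, {93, 94, 95} × {p1, p2, p3}}; |τ_{X×Y}| = 40.

Enumerate products U × V with U ∈ τ_X, V ∈ τ_Y (deduplicated):
  ∅ × ∅ = {} (∅)
  {94} × {p3} = {(94,p3)}
  {95} × {p3} = {(95,p3)}
  {93, 94} × {p3} = {(93,p3), (94,p3)}
  {94} × {p2, p3} = {(94,p2), (94,p3)}
  {94, 95} × {p3} = {(94,p3), (95,p3)}
  {95} × {p2, p3} = {(95,p2), (95,p3)}
  {93, 94, 95} × {p3} = {(93,p3), (94,p3), (95,p3)}
  {94} × {p1, p2, p3} = {(94,p1), (94,p2), (94,p3)}
  {95} × {p1, p2, p3} = {(95,p1), (95,p2), (95,p3)}
  {93, 94} × {p2, p3} = {(93,p2), (93,p3), (94,p2), (94,p3)}
  {94, 95} × {p2, p3} = {(94,p2), (94,p3), (95,p2), (95,p3)}
  {93, 94} × {p1, p2, p3} = {(93,p1), (93,p2), (93,p3), (94,p1), (94,p2), (94,p3)}
  {93, 94, 95} × {p2, p3} = {(93,p2), (93,p3), (94,p2), (94,p3), (95,p2), (95,p3)}
  {94, 95} × {p1, p2, p3} = {(94,p1), (94,p2), (94,p3), (95,p1), (95,p2), (95,p3)}
  {93, 94, 95} × {p1, p2, p3} = {(93,p1), (93,p2), (93,p3), (94,p1), (94,p2), (94,p3), (95,p1), (95,p2), (95,p3)}
These 16 distinct sets form the basis B.
Close under arbitrary unions to get τ_{X×Y}; counting gives |τ_{X×Y}| = 40.


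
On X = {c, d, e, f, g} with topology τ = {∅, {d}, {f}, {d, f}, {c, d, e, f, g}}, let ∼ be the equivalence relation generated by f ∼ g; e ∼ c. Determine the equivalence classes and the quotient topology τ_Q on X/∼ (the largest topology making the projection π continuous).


X/∼ = {[c=e], [d], [f=g]}; |τ_Q| = 3.

Equivalence classes: [c=e], [d], [f=g].
Quotient map π: X → X/∼ sends c ↦ [c=e], d ↦ [d], e ↦ [c=e], f ↦ [f=g], g ↦ [f=g].
For each subset V ⊆ X/∼, compute π^{-1}(V) ⊆ X and check whether π^{-1}(V) ∈ τ. V is open in τ_Q iff π^{-1}(V) ∈ τ.
  V = {}: π^{-1}(V) = ∅ ∈ τ ✓.
  V = {[c=e]}: π^{-1}(V) = {c, e} ∉ τ ✗.
  V = {[d]}: π^{-1}(V) = {d} ∈ τ ✓.
  V = {[c=e], [d]}: π^{-1}(V) = {c, d, e} ∉ τ ✗.
  V = {[f=g]}: π^{-1}(V) = {f, g} ∉ τ ✗.
  V = {[c=e], [f=g]}: π^{-1}(V) = {c, e, f, g} ∉ τ ✗.
  V = {[d], [f=g]}: π^{-1}(V) = {d, f, g} ∉ τ ✗.
  V = {[c=e], [d], [f=g]}: π^{-1}(V) = {c, d, e, f, g} ∈ τ ✓.
Open sets in the quotient: τ_Q = {{}, {[d]}, {[c=e], [d], [f=g]}} (3 elements).


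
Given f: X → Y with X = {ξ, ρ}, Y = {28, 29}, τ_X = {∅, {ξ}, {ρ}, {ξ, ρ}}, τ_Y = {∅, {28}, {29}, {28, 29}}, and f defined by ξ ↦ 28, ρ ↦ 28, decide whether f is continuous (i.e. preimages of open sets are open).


f IS continuous.

Compute f^{-1}(U) for each U ∈ τ_Y:
  U = ∅: f^{-1}(U) = ∅ ∈ τ_X ✓.
  U = {28}: f^{-1}(U) = {ξ, ρ} ∈ τ_X ✓.
  U = {29}: f^{-1}(U) = ∅ ∈ τ_X ✓.
  U = {28, 29}: f^{-1}(U) = {ξ, ρ} ∈ τ_X ✓.
Every preimage lies in τ_X, so f IS continuous.


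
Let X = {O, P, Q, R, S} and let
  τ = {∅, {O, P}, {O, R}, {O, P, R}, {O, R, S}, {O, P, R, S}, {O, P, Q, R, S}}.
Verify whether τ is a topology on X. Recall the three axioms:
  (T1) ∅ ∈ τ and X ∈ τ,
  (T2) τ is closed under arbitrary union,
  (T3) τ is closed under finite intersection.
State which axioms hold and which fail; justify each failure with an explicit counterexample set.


τ is NOT a topology on X.

Axiom (T1): ∅ ∈ τ? Yes; X ∈ τ? Yes.
Axiom (T2/T3): check pairwise unions and intersections of members of τ.
Counterexample for (T3): {O, P} ∩ {O, R} = {O} ∉ τ. Therefore τ is NOT a topology.


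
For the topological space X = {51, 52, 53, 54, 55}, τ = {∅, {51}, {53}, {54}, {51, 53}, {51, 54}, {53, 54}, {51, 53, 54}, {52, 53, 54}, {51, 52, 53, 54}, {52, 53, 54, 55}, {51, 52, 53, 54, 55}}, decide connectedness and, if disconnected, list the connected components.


(X, τ) is disconnected; components = [{51}, {52, 53, 54, 55}].

Find clopen sets (U ∈ τ with X ∖ U ∈ τ):
  U = ∅, X ∖ U = {51, 52, 53, 54, 55} — both open, so U is clopen.
  U = {51}, X ∖ U = {52, 53, 54, 55} — both open, so U is clopen.
  U = {52, 53, 54, 55}, X ∖ U = {51} — both open, so U is clopen.
  U = {51, 52, 53, 54, 55}, X ∖ U = ∅ — both open, so U is clopen.
Nontrivial clopen(s) exist: e.g. {51}. So (X, τ) is disconnected.
Compute connected components by grouping points that agree on all clopens:
  component: {51}
  component: {52, 53, 54, 55}


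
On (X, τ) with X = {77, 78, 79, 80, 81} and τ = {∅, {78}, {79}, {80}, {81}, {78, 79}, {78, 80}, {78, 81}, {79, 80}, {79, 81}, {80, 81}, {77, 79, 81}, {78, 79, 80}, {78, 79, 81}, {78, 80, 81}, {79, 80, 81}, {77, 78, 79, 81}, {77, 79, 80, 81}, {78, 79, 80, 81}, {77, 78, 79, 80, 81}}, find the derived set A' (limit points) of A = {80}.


A' = ∅

For each x ∈ X, list the open sets U ∈ τ with x ∈ U, then check whether U ∩ (A ∖ {x}) ≠ ∅ for every such U.
  x = 77: open {77, 79, 81} ∋ x has {77, 79, 81} ∩ (A ∖ {77}) = ∅, so x is NOT a limit point.
  x = 78: open {78} ∋ x has {78} ∩ (A ∖ {78}) = ∅, so x is NOT a limit point.
  x = 79: open {79} ∋ x has {79} ∩ (A ∖ {79}) = ∅, so x is NOT a limit point.
  x = 80: open {80} ∋ x has {80} ∩ (A ∖ {80}) = ∅, so x is NOT a limit point.
  x = 81: open {81} ∋ x has {81} ∩ (A ∖ {81}) = ∅, so x is NOT a limit point.
Collecting: A' = ∅.


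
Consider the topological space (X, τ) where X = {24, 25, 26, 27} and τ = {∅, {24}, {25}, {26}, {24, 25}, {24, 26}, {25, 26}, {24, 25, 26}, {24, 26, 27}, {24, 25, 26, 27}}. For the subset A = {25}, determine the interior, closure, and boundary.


int(A) = {25}, cl(A) = {25}, ∂A = ∅.

Closed sets in (X, τ) are complements of opens:
  closed(X, τ) = {∅, {25}, {27}, {24, 27}, {25, 27}, {26, 27}, {24, 25, 27}, {24, 26, 27}, {25, 26, 27}, {24, 25, 26, 27}}.
int(A) = ⋃ {U ∈ τ : U ⊆ A}. Opens contained in A: ∅, {25}.
Taking the union of these: int(A) = {25}.
cl(A) = ⋂ {C closed : A ⊆ C}. Closed sets containing A: {25}, {25, 27}, {24, 25, 27}, {25, 26, 27}, {24, 25, 26, 27}.
Intersecting these: cl(A) = {25}.
∂A = cl(A) ∖ int(A) = {25} ∖ {25} = ∅.


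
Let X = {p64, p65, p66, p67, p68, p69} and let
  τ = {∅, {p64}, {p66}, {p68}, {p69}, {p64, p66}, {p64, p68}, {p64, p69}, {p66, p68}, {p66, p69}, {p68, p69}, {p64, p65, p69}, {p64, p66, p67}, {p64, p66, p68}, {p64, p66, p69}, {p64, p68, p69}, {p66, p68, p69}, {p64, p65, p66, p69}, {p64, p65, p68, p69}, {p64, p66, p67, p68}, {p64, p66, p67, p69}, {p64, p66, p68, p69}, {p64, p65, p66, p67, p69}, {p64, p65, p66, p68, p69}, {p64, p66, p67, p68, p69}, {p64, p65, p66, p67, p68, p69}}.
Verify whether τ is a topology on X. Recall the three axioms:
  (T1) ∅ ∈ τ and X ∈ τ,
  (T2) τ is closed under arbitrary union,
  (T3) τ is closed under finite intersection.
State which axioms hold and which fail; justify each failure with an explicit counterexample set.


τ IS a topology on X.

Axiom (T1): ∅ ∈ τ? Yes; X ∈ τ? Yes.
Axiom (T2/T3): check pairwise unions and intersections of members of τ.
All pairwise intersections and unions checked — each lies in τ. Therefore τ satisfies (T1), (T2), (T3): it IS a topology on X.


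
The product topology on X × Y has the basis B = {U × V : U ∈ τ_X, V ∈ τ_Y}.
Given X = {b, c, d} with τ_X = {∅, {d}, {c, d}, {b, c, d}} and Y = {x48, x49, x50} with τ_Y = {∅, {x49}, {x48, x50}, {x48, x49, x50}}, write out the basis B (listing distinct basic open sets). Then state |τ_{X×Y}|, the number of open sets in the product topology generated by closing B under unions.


Basis B = {∅ × ∅, {d} × {x49}, {c, d} × {x49}, {d} × {x48, x50}, {b, c, d} × {x49}, {d} × {x48, x49, x50}, {c, d} × {x48, x50}, {b, c, d} × {x48, x50}, {c, d} × {x48, x49, x50}, {b, c, d} × {x48, x49, x50}}; |τ_{X×Y}| = 16.

Enumerate products U × V with U ∈ τ_X, V ∈ τ_Y (deduplicated):
  ∅ × ∅ = {} (∅)
  {d} × {x49} = {(d,x49)}
  {c, d} × {x49} = {(c,x49), (d,x49)}
  {d} × {x48, x50} = {(d,x48), (d,x50)}
  {b, c, d} × {x49} = {(b,x49), (c,x49), (d,x49)}
  {d} × {x48, x49, x50} = {(d,x48), (d,x49), (d,x50)}
  {c, d} × {x48, x50} = {(c,x48), (c,x50), (d,x48), (d,x50)}
  {b, c, d} × {x48, x50} = {(b,x48), (b,x50), (c,x48), (c,x50), (d,x48), (d,x50)}
  {c, d} × {x48, x49, x50} = {(c,x48), (c,x49), (c,x50), (d,x48), (d,x49), (d,x50)}
  {b, c, d} × {x48, x49, x50} = {(b,x48), (b,x49), (b,x50), (c,x48), (c,x49), (c,x50), (d,x48), (d,x49), (d,x50)}
These 10 distinct sets form the basis B.
Close under arbitrary unions to get τ_{X×Y}; counting gives |τ_{X×Y}| = 16.


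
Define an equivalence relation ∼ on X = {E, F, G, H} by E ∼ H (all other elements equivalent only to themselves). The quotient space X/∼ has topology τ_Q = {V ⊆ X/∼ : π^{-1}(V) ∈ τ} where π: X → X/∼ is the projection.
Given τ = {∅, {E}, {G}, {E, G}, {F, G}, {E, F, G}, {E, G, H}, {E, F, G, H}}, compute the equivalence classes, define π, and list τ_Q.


X/∼ = {[E=H], [F], [G]}; |τ_Q| = 5.

Equivalence classes: [E=H], [F], [G].
Quotient map π: X → X/∼ sends E ↦ [E=H], F ↦ [F], G ↦ [G], H ↦ [E=H].
For each subset V ⊆ X/∼, compute π^{-1}(V) ⊆ X and check whether π^{-1}(V) ∈ τ. V is open in τ_Q iff π^{-1}(V) ∈ τ.
  V = {}: π^{-1}(V) = ∅ ∈ τ ✓.
  V = {[E=H]}: π^{-1}(V) = {E, H} ∉ τ ✗.
  V = {[F]}: π^{-1}(V) = {F} ∉ τ ✗.
  V = {[E=H], [F]}: π^{-1}(V) = {E, F, H} ∉ τ ✗.
  V = {[G]}: π^{-1}(V) = {G} ∈ τ ✓.
  V = {[E=H], [G]}: π^{-1}(V) = {E, G, H} ∈ τ ✓.
  V = {[F], [G]}: π^{-1}(V) = {F, G} ∈ τ ✓.
  V = {[E=H], [F], [G]}: π^{-1}(V) = {E, F, G, H} ∈ τ ✓.
Open sets in the quotient: τ_Q = {{}, {[G]}, {[E=H], [G]}, {[F], [G]}, {[E=H], [F], [G]}} (5 elements).


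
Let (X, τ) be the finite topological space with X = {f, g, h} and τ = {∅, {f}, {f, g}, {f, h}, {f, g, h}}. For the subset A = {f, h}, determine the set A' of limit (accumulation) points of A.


A' = {g, h}

For each x ∈ X, list the open sets U ∈ τ with x ∈ U, then check whether U ∩ (A ∖ {x}) ≠ ∅ for every such U.
  x = f: open {f} ∋ x has {f} ∩ (A ∖ {f}) = ∅, so x is NOT a limit point.
  x = g: opens ∋ x are {f, g}, {f, g, h}; each meets A ∖ {g}, so x IS a limit point.
  x = h: opens ∋ x are {f, h}, {f, g, h}; each meets A ∖ {h}, so x IS a limit point.
Collecting: A' = {g, h}.


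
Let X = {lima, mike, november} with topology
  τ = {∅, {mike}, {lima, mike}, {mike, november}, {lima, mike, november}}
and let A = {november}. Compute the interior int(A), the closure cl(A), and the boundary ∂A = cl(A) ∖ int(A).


int(A) = ∅, cl(A) = {november}, ∂A = {november}.

Closed sets in (X, τ) are complements of opens:
  closed(X, τ) = {∅, {lima}, {november}, {lima, november}, {lima, mike, november}}.
int(A) = ⋃ {U ∈ τ : U ⊆ A}. Opens contained in A: ∅.
Taking the union of these: int(A) = ∅.
cl(A) = ⋂ {C closed : A ⊆ C}. Closed sets containing A: {november}, {lima, november}, {lima, mike, november}.
Intersecting these: cl(A) = {november}.
∂A = cl(A) ∖ int(A) = {november} ∖ ∅ = {november}.


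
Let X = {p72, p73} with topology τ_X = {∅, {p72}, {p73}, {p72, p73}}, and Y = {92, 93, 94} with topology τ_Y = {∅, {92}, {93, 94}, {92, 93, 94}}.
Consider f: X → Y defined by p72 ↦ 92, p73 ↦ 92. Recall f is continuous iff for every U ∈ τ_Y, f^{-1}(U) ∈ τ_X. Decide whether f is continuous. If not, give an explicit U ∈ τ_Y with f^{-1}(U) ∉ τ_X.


f IS continuous.

Compute f^{-1}(U) for each U ∈ τ_Y:
  U = ∅: f^{-1}(U) = ∅ ∈ τ_X ✓.
  U = {92}: f^{-1}(U) = {p72, p73} ∈ τ_X ✓.
  U = {93, 94}: f^{-1}(U) = ∅ ∈ τ_X ✓.
  U = {92, 93, 94}: f^{-1}(U) = {p72, p73} ∈ τ_X ✓.
Every preimage lies in τ_X, so f IS continuous.


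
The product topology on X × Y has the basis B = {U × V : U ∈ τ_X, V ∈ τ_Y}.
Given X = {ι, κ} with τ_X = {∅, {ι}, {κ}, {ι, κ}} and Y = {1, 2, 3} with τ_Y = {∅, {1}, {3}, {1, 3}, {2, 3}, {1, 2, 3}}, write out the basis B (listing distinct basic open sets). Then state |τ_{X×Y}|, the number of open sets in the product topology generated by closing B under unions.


Basis B = {∅ × ∅, {ι} × {1}, {ι} × {3}, {κ} × {1}, {κ} × {3}, {ι} × {1, 3}, {ι, κ} × {1}, {ι} × {2, 3}, {ι, κ} × {3}, {κ} × {1, 3}, {κ} × {2, 3}, {ι} × {1, 2, 3}, {κ} × {1, 2, 3}, {ι, κ} × {1, 3}, {ι, κ} × {2, 3}, {ι, κ} × {1, 2, 3}}; |τ_{X×Y}| = 36.

Enumerate products U × V with U ∈ τ_X, V ∈ τ_Y (deduplicated):
  ∅ × ∅ = {} (∅)
  {ι} × {1} = {(ι,1)}
  {ι} × {3} = {(ι,3)}
  {κ} × {1} = {(κ,1)}
  {κ} × {3} = {(κ,3)}
  {ι} × {1, 3} = {(ι,1), (ι,3)}
  {ι, κ} × {1} = {(ι,1), (κ,1)}
  {ι} × {2, 3} = {(ι,2), (ι,3)}
  {ι, κ} × {3} = {(ι,3), (κ,3)}
  {κ} × {1, 3} = {(κ,1), (κ,3)}
  {κ} × {2, 3} = {(κ,2), (κ,3)}
  {ι} × {1, 2, 3} = {(ι,1), (ι,2), (ι,3)}
  {κ} × {1, 2, 3} = {(κ,1), (κ,2), (κ,3)}
  {ι, κ} × {1, 3} = {(ι,1), (ι,3), (κ,1), (κ,3)}
  {ι, κ} × {2, 3} = {(ι,2), (ι,3), (κ,2), (κ,3)}
  {ι, κ} × {1, 2, 3} = {(ι,1), (ι,2), (ι,3), (κ,1), (κ,2), (κ,3)}
These 16 distinct sets form the basis B.
Close under arbitrary unions to get τ_{X×Y}; counting gives |τ_{X×Y}| = 36.


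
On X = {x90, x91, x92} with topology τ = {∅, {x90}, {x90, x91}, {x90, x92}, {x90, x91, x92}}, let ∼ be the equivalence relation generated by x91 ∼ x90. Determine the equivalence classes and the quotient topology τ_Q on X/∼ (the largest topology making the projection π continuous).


X/∼ = {[x90=x91], [x92]}; |τ_Q| = 3.

Equivalence classes: [x90=x91], [x92].
Quotient map π: X → X/∼ sends x90 ↦ [x90=x91], x91 ↦ [x90=x91], x92 ↦ [x92].
For each subset V ⊆ X/∼, compute π^{-1}(V) ⊆ X and check whether π^{-1}(V) ∈ τ. V is open in τ_Q iff π^{-1}(V) ∈ τ.
  V = {}: π^{-1}(V) = ∅ ∈ τ ✓.
  V = {[x90=x91]}: π^{-1}(V) = {x90, x91} ∈ τ ✓.
  V = {[x92]}: π^{-1}(V) = {x92} ∉ τ ✗.
  V = {[x90=x91], [x92]}: π^{-1}(V) = {x90, x91, x92} ∈ τ ✓.
Open sets in the quotient: τ_Q = {{}, {[x90=x91]}, {[x90=x91], [x92]}} (3 elements).


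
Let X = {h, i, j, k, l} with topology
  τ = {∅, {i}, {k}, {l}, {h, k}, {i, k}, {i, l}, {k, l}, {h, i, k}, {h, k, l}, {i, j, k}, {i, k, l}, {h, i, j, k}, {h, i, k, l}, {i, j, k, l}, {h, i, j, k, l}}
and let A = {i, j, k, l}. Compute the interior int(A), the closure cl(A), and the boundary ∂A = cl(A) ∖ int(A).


int(A) = {i, j, k, l}, cl(A) = {h, i, j, k, l}, ∂A = {h}.

Closed sets in (X, τ) are complements of opens:
  closed(X, τ) = {∅, {h}, {j}, {l}, {h, j}, {h, l}, {i, j}, {j, l}, {h, i, j}, {h, j, k}, {h, j, l}, {i, j, l}, {h, i, j, k}, {h, i, j, l}, {h, j, k, l}, {h, i, j, k, l}}.
int(A) = ⋃ {U ∈ τ : U ⊆ A}. Opens contained in A: ∅, {i}, {k}, {l}, {i, k}, {i, l}, {k, l}, {i, j, k}, {i, k, l}, {i, j, k, l}.
Taking the union of these: int(A) = {i, j, k, l}.
cl(A) = ⋂ {C closed : A ⊆ C}. Closed sets containing A: {h, i, j, k, l}.
Intersecting these: cl(A) = {h, i, j, k, l}.
∂A = cl(A) ∖ int(A) = {h, i, j, k, l} ∖ {i, j, k, l} = {h}.


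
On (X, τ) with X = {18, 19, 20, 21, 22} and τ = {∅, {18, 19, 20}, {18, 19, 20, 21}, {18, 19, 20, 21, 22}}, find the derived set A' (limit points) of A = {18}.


A' = {19, 20, 21, 22}

For each x ∈ X, list the open sets U ∈ τ with x ∈ U, then check whether U ∩ (A ∖ {x}) ≠ ∅ for every such U.
  x = 18: open {18, 19, 20} ∋ x has {18, 19, 20} ∩ (A ∖ {18}) = ∅, so x is NOT a limit point.
  x = 19: opens ∋ x are {18, 19, 20}, {18, 19, 20, 21}, {18, 19, 20, 21, 22}; each meets A ∖ {19}, so x IS a limit point.
  x = 20: opens ∋ x are {18, 19, 20}, {18, 19, 20, 21}, {18, 19, 20, 21, 22}; each meets A ∖ {20}, so x IS a limit point.
  x = 21: opens ∋ x are {18, 19, 20, 21}, {18, 19, 20, 21, 22}; each meets A ∖ {21}, so x IS a limit point.
  x = 22: opens ∋ x are {18, 19, 20, 21, 22}; each meets A ∖ {22}, so x IS a limit point.
Collecting: A' = {19, 20, 21, 22}.


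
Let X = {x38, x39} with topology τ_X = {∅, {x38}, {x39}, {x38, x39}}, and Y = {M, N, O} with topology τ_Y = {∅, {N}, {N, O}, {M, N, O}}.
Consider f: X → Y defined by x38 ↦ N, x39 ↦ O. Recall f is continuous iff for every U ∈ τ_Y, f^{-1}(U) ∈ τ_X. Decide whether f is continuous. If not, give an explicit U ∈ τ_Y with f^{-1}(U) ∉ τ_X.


f IS continuous.

Compute f^{-1}(U) for each U ∈ τ_Y:
  U = ∅: f^{-1}(U) = ∅ ∈ τ_X ✓.
  U = {N}: f^{-1}(U) = {x38} ∈ τ_X ✓.
  U = {N, O}: f^{-1}(U) = {x38, x39} ∈ τ_X ✓.
  U = {M, N, O}: f^{-1}(U) = {x38, x39} ∈ τ_X ✓.
Every preimage lies in τ_X, so f IS continuous.


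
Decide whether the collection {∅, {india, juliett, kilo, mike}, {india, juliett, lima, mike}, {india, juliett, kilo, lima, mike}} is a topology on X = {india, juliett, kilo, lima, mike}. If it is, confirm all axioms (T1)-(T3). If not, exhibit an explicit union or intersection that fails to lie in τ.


τ is NOT a topology on X.

Axiom (T1): ∅ ∈ τ? Yes; X ∈ τ? Yes.
Axiom (T2/T3): check pairwise unions and intersections of members of τ.
Counterexample for (T3): {india, juliett, kilo, mike} ∩ {india, juliett, lima, mike} = {india, juliett, mike} ∉ τ. Therefore τ is NOT a topology.


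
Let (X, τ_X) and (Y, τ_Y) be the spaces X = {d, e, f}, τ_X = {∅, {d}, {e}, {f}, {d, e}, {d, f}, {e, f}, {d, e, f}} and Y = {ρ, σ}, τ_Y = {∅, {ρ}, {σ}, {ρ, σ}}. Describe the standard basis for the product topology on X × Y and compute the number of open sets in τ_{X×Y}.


Basis B = {∅ × ∅, {d} × {ρ}, {d} × {σ}, {e} × {ρ}, {e} × {σ}, {f} × {ρ}, {f} × {σ}, {d} × {ρ, σ}, {d, e} × {ρ}, {d, f} × {ρ}, {d, e} × {σ}, {d, f} × {σ}, {e} × {ρ, σ}, {e, f} × {ρ}, {e, f} × {σ}, {f} × {ρ, σ}, {d, e, f} × {ρ}, {d, e, f} × {σ}, {d, e} × {ρ, σ}, {d, f} × {ρ, σ}, {e, f} × {ρ, σ}, {d, e, f} × {ρ, σ}}; |τ_{X×Y}| = 64.

Enumerate products U × V with U ∈ τ_X, V ∈ τ_Y (deduplicated):
  ∅ × ∅ = {} (∅)
  {d} × {ρ} = {(d,ρ)}
  {d} × {σ} = {(d,σ)}
  {e} × {ρ} = {(e,ρ)}
  {e} × {σ} = {(e,σ)}
  {f} × {ρ} = {(f,ρ)}
  {f} × {σ} = {(f,σ)}
  {d} × {ρ, σ} = {(d,ρ), (d,σ)}
  {d, e} × {ρ} = {(d,ρ), (e,ρ)}
  {d, f} × {ρ} = {(d,ρ), (f,ρ)}
  {d, e} × {σ} = {(d,σ), (e,σ)}
  {d, f} × {σ} = {(d,σ), (f,σ)}
  {e} × {ρ, σ} = {(e,ρ), (e,σ)}
  {e, f} × {ρ} = {(e,ρ), (f,ρ)}
  {e, f} × {σ} = {(e,σ), (f,σ)}
  {f} × {ρ, σ} = {(f,ρ), (f,σ)}
  {d, e, f} × {ρ} = {(d,ρ), (e,ρ), (f,ρ)}
  {d, e, f} × {σ} = {(d,σ), (e,σ), (f,σ)}
  {d, e} × {ρ, σ} = {(d,ρ), (d,σ), (e,ρ), (e,σ)}
  {d, f} × {ρ, σ} = {(d,ρ), (d,σ), (f,ρ), (f,σ)}
  {e, f} × {ρ, σ} = {(e,ρ), (e,σ), (f,ρ), (f,σ)}
  {d, e, f} × {ρ, σ} = {(d,ρ), (d,σ), (e,ρ), (e,σ), (f,ρ), (f,σ)}
These 22 distinct sets form the basis B.
Close under arbitrary unions to get τ_{X×Y}; counting gives |τ_{X×Y}| = 64.


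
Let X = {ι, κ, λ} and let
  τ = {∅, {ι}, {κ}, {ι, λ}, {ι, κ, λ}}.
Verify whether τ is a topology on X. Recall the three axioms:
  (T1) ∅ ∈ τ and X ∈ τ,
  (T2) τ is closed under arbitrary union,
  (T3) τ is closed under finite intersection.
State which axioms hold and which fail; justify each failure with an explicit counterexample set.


τ is NOT a topology on X.

Axiom (T1): ∅ ∈ τ? Yes; X ∈ τ? Yes.
Axiom (T2/T3): check pairwise unions and intersections of members of τ.
Counterexample for (T2): {ι} ∪ {κ} = {ι, κ} ∉ τ. Therefore τ is NOT a topology.


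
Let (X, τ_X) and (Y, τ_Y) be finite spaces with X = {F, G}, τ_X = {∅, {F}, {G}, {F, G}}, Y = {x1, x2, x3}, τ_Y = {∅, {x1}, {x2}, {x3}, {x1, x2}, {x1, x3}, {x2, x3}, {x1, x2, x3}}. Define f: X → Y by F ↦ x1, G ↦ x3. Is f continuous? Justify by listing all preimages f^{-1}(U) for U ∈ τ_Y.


f IS continuous.

Compute f^{-1}(U) for each U ∈ τ_Y:
  U = ∅: f^{-1}(U) = ∅ ∈ τ_X ✓.
  U = {x1}: f^{-1}(U) = {F} ∈ τ_X ✓.
  U = {x2}: f^{-1}(U) = ∅ ∈ τ_X ✓.
  U = {x3}: f^{-1}(U) = {G} ∈ τ_X ✓.
  U = {x1, x2}: f^{-1}(U) = {F} ∈ τ_X ✓.
  U = {x1, x3}: f^{-1}(U) = {F, G} ∈ τ_X ✓.
  U = {x2, x3}: f^{-1}(U) = {G} ∈ τ_X ✓.
  U = {x1, x2, x3}: f^{-1}(U) = {F, G} ∈ τ_X ✓.
Every preimage lies in τ_X, so f IS continuous.


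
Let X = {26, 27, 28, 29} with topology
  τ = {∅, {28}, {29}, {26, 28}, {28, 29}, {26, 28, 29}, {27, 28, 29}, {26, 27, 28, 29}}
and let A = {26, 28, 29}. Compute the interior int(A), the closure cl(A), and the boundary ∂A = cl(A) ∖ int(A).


int(A) = {26, 28, 29}, cl(A) = {26, 27, 28, 29}, ∂A = {27}.

Closed sets in (X, τ) are complements of opens:
  closed(X, τ) = {∅, {26}, {27}, {26, 27}, {27, 29}, {26, 27, 28}, {26, 27, 29}, {26, 27, 28, 29}}.
int(A) = ⋃ {U ∈ τ : U ⊆ A}. Opens contained in A: ∅, {28}, {29}, {26, 28}, {28, 29}, {26, 28, 29}.
Taking the union of these: int(A) = {26, 28, 29}.
cl(A) = ⋂ {C closed : A ⊆ C}. Closed sets containing A: {26, 27, 28, 29}.
Intersecting these: cl(A) = {26, 27, 28, 29}.
∂A = cl(A) ∖ int(A) = {26, 27, 28, 29} ∖ {26, 28, 29} = {27}.


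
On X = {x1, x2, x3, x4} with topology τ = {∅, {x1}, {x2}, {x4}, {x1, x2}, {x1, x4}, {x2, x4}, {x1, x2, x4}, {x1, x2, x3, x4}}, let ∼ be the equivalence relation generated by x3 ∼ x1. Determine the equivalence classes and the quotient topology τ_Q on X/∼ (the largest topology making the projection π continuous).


X/∼ = {[x1=x3], [x2], [x4]}; |τ_Q| = 5.

Equivalence classes: [x1=x3], [x2], [x4].
Quotient map π: X → X/∼ sends x1 ↦ [x1=x3], x2 ↦ [x2], x3 ↦ [x1=x3], x4 ↦ [x4].
For each subset V ⊆ X/∼, compute π^{-1}(V) ⊆ X and check whether π^{-1}(V) ∈ τ. V is open in τ_Q iff π^{-1}(V) ∈ τ.
  V = {}: π^{-1}(V) = ∅ ∈ τ ✓.
  V = {[x1=x3]}: π^{-1}(V) = {x1, x3} ∉ τ ✗.
  V = {[x2]}: π^{-1}(V) = {x2} ∈ τ ✓.
  V = {[x1=x3], [x2]}: π^{-1}(V) = {x1, x2, x3} ∉ τ ✗.
  V = {[x4]}: π^{-1}(V) = {x4} ∈ τ ✓.
  V = {[x1=x3], [x4]}: π^{-1}(V) = {x1, x3, x4} ∉ τ ✗.
  V = {[x2], [x4]}: π^{-1}(V) = {x2, x4} ∈ τ ✓.
  V = {[x1=x3], [x2], [x4]}: π^{-1}(V) = {x1, x2, x3, x4} ∈ τ ✓.
Open sets in the quotient: τ_Q = {{}, {[x2]}, {[x4]}, {[x2], [x4]}, {[x1=x3], [x2], [x4]}} (5 elements).


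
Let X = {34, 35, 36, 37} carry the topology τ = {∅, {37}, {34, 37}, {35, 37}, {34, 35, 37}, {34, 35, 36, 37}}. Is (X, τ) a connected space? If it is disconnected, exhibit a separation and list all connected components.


(X, τ) is connected.

Find clopen sets (U ∈ τ with X ∖ U ∈ τ):
  U = ∅, X ∖ U = {34, 35, 36, 37} — both open, so U is clopen.
  U = {34, 35, 36, 37}, X ∖ U = ∅ — both open, so U is clopen.
Only trivial clopens (∅ and X) exist, so (X, τ) is connected.
Compute connected components by grouping points that agree on all clopens:
  component: {34, 35, 36, 37}


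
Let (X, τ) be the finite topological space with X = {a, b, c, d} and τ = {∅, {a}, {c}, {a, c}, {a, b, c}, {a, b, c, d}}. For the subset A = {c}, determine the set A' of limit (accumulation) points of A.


A' = {b, d}

For each x ∈ X, list the open sets U ∈ τ with x ∈ U, then check whether U ∩ (A ∖ {x}) ≠ ∅ for every such U.
  x = a: open {a} ∋ x has {a} ∩ (A ∖ {a}) = ∅, so x is NOT a limit point.
  x = b: opens ∋ x are {a, b, c}, {a, b, c, d}; each meets A ∖ {b}, so x IS a limit point.
  x = c: open {c} ∋ x has {c} ∩ (A ∖ {c}) = ∅, so x is NOT a limit point.
  x = d: opens ∋ x are {a, b, c, d}; each meets A ∖ {d}, so x IS a limit point.
Collecting: A' = {b, d}.


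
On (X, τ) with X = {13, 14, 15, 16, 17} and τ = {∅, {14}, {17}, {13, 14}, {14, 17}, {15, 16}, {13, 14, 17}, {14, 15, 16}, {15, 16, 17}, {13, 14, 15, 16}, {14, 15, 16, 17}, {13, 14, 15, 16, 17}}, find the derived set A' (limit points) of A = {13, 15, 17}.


A' = {16}

For each x ∈ X, list the open sets U ∈ τ with x ∈ U, then check whether U ∩ (A ∖ {x}) ≠ ∅ for every such U.
  x = 13: open {13, 14} ∋ x has {13, 14} ∩ (A ∖ {13}) = ∅, so x is NOT a limit point.
  x = 14: open {14} ∋ x has {14} ∩ (A ∖ {14}) = ∅, so x is NOT a limit point.
  x = 15: open {15, 16} ∋ x has {15, 16} ∩ (A ∖ {15}) = ∅, so x is NOT a limit point.
  x = 16: opens ∋ x are {15, 16}, {14, 15, 16}, {15, 16, 17}, {13, 14, 15, 16}, {14, 15, 16, 17}, {13, 14, 15, 16, 17}; each meets A ∖ {16}, so x IS a limit point.
  x = 17: open {17} ∋ x has {17} ∩ (A ∖ {17}) = ∅, so x is NOT a limit point.
Collecting: A' = {16}.
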